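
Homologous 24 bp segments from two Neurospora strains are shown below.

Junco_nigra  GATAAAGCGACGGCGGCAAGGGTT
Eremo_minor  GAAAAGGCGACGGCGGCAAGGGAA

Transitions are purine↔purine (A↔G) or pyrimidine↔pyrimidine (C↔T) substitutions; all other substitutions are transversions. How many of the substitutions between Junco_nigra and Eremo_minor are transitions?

1

Mismatches occur at site 3 (T→A, transversion), site 6 (A→G, transition), site 23 (T→A, transversion), site 24 (T→A, transversion).
Of the 4 differences, 1 transition and 3 transversions, so the answer is 1.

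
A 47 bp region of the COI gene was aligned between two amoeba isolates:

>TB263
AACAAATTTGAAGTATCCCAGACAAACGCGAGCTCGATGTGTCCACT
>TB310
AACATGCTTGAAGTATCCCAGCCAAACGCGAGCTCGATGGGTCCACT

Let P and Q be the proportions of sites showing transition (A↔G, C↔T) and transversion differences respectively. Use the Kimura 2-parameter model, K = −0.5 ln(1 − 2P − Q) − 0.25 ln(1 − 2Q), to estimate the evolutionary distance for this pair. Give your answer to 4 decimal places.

0.1148

Mismatches occur at site 5 (A↔T, transversion), site 6 (A↔G, transition), site 7 (T↔C, transition), site 22 (A↔C, transversion), site 40 (T↔G, transversion).
Of the 5 differences, 2 transitions and 3 transversions over 47 sites: P = 2/47 = 0.042553, Q = 3/47 = 0.063830.
d = −0.5·ln(0.851064) − 0.25·ln(0.872340) = −0.5·(-0.161268) − 0.25·(-0.136576) = 0.1148.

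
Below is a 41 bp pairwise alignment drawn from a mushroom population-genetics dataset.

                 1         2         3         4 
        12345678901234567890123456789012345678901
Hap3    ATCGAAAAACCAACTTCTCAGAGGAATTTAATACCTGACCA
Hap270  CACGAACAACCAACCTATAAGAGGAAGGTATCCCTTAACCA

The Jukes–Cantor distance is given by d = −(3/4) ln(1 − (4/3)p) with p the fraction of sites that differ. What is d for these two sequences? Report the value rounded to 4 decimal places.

0.4121

Mismatches occur at site 1 (A↔C), site 2 (T↔A), site 7 (A↔C), site 15 (T↔C), site 17 (C↔A), site 19 (C↔A), site 27 (T↔G), site 28 (T↔G), site 31 (A↔T), site 32 (T↔C), site 33 (A↔C), site 35 (C↔T), site 37 (G↔A).
p = 13/41 = 0.317073.
d = −0.75 · ln(1 − (4/3)·0.317073) = −0.75 · ln(0.577236) = −0.75 · (-0.549504) = 0.4121.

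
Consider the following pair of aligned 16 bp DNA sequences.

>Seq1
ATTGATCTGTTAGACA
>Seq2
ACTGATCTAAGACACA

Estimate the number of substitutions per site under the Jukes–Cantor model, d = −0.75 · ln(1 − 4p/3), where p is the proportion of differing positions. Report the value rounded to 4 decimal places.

0.4042

Differing sites — 2:T/C; 9:G/A; 10:T/A; 11:T/G; 13:G/C.
p = 5/16 = 0.312500.
d = −0.75 · ln(1 − (4/3)·0.312500) = −0.75 · ln(0.583333) = −0.75 · (-0.538997) = 0.4042.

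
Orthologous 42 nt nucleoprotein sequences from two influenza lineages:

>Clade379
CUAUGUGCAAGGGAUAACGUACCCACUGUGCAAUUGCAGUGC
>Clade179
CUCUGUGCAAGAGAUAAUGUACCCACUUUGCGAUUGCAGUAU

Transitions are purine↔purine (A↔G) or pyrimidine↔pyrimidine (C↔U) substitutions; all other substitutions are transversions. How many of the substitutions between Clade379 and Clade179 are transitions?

5

Mismatches occur at site 3 (A→C, transversion), site 12 (G→A, transition), site 18 (C→U, transition), site 28 (G→U, transversion), site 32 (A→G, transition), site 41 (G→A, transition), site 42 (C→U, transition).
Of the 7 differences, 5 transitions and 2 transversions, so the answer is 5.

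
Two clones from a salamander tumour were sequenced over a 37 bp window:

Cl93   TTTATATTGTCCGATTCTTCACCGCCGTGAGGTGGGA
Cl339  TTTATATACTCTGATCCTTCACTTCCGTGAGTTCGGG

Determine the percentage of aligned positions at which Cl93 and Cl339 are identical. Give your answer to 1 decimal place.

75.7%

Differing sites — 8:T/A; 9:G/C; 12:C/T; 16:T/C; 23:C/T; 24:G/T; 32:G/T; 34:G/C; 37:A/G.
28 of the 37 sites match, so the percent identity is 28/37 × 100 = 75.7%.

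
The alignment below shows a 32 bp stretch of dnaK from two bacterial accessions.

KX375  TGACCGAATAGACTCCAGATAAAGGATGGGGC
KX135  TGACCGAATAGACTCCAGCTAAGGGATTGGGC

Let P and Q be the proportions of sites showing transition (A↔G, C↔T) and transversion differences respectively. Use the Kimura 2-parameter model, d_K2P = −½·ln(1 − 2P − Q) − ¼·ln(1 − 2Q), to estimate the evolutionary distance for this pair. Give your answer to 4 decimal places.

Differing sites — 19:A/C (Tv); 23:A/G (Ti); 28:G/T (Tv).
Of the 3 differences, 1 transition and 2 transversions over 32 sites: P = 1/32 = 0.031250, Q = 2/32 = 0.062500.
d = −0.5·ln(0.875000) − 0.25·ln(0.875000) = −0.5·(-0.133531) − 0.25·(-0.133531) = 0.1001.

0.1001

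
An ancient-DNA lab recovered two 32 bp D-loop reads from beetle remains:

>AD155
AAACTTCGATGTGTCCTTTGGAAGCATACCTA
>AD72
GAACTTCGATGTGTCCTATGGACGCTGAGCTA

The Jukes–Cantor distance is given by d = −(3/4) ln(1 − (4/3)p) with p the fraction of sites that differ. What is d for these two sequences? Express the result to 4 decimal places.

The sequences differ at positions 1 (A/G), 18 (T/A), 23 (A/C), 26 (A/T), 27 (T/G), 29 (C/G).
p = 6/32 = 0.187500.
d = −0.75 · ln(1 − (4/3)·0.187500) = −0.75 · ln(0.750000) = −0.75 · (-0.287682) = 0.2158.

0.2158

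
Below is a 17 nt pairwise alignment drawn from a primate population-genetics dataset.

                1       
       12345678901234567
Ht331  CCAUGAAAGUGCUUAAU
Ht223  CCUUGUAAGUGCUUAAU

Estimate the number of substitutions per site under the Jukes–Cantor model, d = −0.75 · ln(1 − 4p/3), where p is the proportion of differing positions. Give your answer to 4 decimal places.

0.1280

Mismatches occur at site 3 (A→U), site 6 (A→U).
p = 2/17 = 0.117647.
d = −0.75 · ln(1 − (4/3)·0.117647) = −0.75 · ln(0.843137) = −0.75 · (-0.170626) = 0.1280.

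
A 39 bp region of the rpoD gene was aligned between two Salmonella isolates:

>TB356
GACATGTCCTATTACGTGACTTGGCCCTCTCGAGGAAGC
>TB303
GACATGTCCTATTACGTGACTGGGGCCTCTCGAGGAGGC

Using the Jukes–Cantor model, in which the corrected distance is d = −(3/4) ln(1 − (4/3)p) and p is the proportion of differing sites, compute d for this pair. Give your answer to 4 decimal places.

0.0812

Differing sites — 22:T/G; 25:C/G; 37:A/G.
p = 3/39 = 0.076923.
d = −0.75 · ln(1 − (4/3)·0.076923) = −0.75 · ln(0.897436) = −0.75 · (-0.108213) = 0.0812.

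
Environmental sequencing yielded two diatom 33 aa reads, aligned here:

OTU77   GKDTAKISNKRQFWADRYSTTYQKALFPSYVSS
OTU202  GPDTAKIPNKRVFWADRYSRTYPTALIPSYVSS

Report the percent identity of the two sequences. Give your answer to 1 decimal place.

78.8%

The sequences differ at positions 2 (K/P), 8 (S/P), 12 (Q/V), 20 (T/R), 23 (Q/P), 24 (K/T), 27 (F/I).
26 of the 33 sites match, so the percent identity is 26/33 × 100 = 78.8%.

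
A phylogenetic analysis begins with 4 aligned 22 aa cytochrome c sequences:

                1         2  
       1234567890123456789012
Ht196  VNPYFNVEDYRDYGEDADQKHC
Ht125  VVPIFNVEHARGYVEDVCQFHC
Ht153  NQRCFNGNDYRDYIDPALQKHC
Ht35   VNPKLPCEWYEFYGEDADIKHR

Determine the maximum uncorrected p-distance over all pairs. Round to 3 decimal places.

Pairwise Hamming distances:
  Ht196 vs Ht125: 9
  Ht196 vs Ht153: 10
  Ht196 vs Ht35: 9
  Ht125 vs Ht153: 15
  Ht125 vs Ht35: 15
  Ht153 vs Ht35: 17
The largest is 17 mismatches, between Ht153 and Ht35; p = 17/22 = 0.773.

0.773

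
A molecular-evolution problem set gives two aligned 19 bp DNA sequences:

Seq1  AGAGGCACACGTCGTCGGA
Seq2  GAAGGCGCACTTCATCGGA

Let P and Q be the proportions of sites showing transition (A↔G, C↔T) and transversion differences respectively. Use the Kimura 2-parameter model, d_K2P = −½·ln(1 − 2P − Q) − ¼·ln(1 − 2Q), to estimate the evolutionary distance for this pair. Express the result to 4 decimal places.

Differing sites — 1:A/G (Ti); 2:G/A (Ti); 7:A/G (Ti); 11:G/T (Tv); 14:G/A (Ti).
Of the 5 differences, 4 transitions and 1 transversion over 19 sites: P = 4/19 = 0.210526, Q = 1/19 = 0.052632.
d = −0.5·ln(0.526316) − 0.25·ln(0.894736) = −0.5·(-0.641853) − 0.25·(-0.111227) = 0.3487.

0.3487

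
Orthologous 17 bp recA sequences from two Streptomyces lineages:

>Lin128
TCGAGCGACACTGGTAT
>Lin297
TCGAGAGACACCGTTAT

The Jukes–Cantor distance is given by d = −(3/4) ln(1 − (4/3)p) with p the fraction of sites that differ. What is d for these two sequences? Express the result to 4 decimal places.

Differing sites — 6:C/A; 12:T/C; 14:G/T.
p = 3/17 = 0.176471.
d = −0.75 · ln(1 − (4/3)·0.176471) = −0.75 · ln(0.764705) = −0.75 · (-0.268265) = 0.2012.

0.2012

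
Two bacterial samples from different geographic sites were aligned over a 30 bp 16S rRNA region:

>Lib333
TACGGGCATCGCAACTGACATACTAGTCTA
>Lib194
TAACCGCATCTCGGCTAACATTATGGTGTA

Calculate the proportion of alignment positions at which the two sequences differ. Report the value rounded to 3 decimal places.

Mismatches occur at site 3 (C/A), site 4 (G/C), site 5 (G/C), site 11 (G/T), site 13 (A/G), site 14 (A/G), site 17 (G/A), site 22 (A/T), site 23 (C/A), site 25 (A/G), site 28 (C/G).
There are 11 differences over 30 sites, so p = 11/30 = 0.367.

0.367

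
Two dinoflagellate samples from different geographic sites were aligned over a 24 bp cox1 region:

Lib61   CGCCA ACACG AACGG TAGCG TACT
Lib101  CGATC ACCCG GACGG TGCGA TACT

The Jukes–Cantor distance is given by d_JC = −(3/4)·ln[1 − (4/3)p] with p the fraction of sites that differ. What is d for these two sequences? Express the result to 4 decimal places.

0.5199

The sequences differ at positions 3 (C/A), 4 (C/T), 5 (A/C), 8 (A/C), 11 (A/G), 17 (A/G), 18 (G/C), 19 (C/G), 20 (G/A).
p = 9/24 = 0.375000.
d = −0.75 · ln(1 − (4/3)·0.375000) = −0.75 · ln(0.500000) = −0.75 · (-0.693147) = 0.5199.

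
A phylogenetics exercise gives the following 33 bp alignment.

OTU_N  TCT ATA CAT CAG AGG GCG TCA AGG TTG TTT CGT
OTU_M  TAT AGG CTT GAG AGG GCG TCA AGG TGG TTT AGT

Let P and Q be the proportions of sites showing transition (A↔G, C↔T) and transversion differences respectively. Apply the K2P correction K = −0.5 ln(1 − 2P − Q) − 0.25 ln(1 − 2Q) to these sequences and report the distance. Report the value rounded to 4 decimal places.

0.2518

Differing sites — 2:C/A (Tv); 5:T/G (Tv); 6:A/G (Ti); 8:A/T (Tv); 10:C/G (Tv); 26:T/G (Tv); 31:C/A (Tv).
Of the 7 differences, 1 transition and 6 transversions over 33 sites: P = 1/33 = 0.030303, Q = 6/33 = 0.181818.
d = −0.5·ln(0.757576) − 0.25·ln(0.636364) = −0.5·(-0.277631) − 0.25·(-0.451985) = 0.2518.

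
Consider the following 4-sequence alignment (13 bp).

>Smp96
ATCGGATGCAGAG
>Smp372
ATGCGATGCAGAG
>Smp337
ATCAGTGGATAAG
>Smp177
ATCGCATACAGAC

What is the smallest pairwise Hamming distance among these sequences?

2

Pairwise Hamming distances:
  Smp96 vs Smp372: 2
  Smp96 vs Smp337: 6
  Smp96 vs Smp177: 3
  Smp372 vs Smp337: 7
  Smp372 vs Smp177: 5
  Smp337 vs Smp177: 9
The smallest is 2, between Smp96 and Smp372.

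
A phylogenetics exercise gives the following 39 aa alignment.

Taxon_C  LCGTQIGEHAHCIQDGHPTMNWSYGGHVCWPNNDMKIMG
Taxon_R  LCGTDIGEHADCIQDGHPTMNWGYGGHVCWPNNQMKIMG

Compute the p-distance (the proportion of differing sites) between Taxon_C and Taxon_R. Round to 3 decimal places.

0.103

Mismatches occur at site 5 (Q↔D), site 11 (H↔D), site 23 (S↔G), site 34 (D↔Q).
There are 4 differences over 39 sites, so p = 4/39 = 0.103.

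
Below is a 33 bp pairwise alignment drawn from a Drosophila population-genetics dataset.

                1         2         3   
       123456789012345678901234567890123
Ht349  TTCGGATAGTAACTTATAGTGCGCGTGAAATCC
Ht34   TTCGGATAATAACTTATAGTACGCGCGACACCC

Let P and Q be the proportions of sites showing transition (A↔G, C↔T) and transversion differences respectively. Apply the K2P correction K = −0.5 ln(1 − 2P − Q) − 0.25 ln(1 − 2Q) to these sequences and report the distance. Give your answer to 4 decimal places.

The sequences differ at positions 9 (G/A, transition), 21 (G/A, transition), 26 (T/C, transition), 29 (A/C, transversion), 31 (T/C, transition).
Of the 5 differences, 4 transitions and 1 transversion over 33 sites: P = 4/33 = 0.121212, Q = 1/33 = 0.030303.
d = −0.5·ln(0.727273) − 0.25·ln(0.939394) = −0.5·(-0.318453) − 0.25·(-0.062520) = 0.1749.

0.1749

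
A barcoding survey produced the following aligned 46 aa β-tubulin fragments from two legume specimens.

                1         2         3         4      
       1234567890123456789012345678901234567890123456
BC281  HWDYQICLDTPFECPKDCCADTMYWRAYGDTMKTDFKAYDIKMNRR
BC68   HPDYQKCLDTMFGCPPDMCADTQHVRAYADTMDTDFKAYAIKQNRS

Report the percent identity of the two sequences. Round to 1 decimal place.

69.6%

The sequences differ at positions 2 (W/P), 6 (I/K), 11 (P/M), 13 (E/G), 16 (K/P), 18 (C/M), 23 (M/Q), 24 (Y/H), 25 (W/V), 29 (G/A), 33 (K/D), 40 (D/A), 43 (M/Q), 46 (R/S).
32 of the 46 sites match, so the percent identity is 32/46 × 100 = 69.6%.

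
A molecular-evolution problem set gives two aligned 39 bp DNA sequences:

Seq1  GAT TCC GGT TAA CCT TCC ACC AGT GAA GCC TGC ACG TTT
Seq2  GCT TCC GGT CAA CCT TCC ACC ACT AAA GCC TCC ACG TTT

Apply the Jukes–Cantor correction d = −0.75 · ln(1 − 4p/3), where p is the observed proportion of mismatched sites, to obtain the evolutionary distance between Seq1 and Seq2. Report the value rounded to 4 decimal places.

0.1406

Differing sites — 2:A/C; 10:T/C; 23:G/C; 25:G/A; 32:G/C.
p = 5/39 = 0.128205.
d = −0.75 · ln(1 − (4/3)·0.128205) = −0.75 · ln(0.829060) = −0.75 · (-0.187463) = 0.1406.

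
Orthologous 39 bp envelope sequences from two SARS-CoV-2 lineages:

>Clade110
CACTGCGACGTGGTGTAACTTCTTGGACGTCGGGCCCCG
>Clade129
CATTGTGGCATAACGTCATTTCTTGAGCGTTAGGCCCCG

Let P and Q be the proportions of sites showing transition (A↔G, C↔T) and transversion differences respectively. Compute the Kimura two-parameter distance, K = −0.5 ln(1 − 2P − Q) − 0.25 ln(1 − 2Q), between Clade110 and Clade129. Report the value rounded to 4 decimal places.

Differing sites — 3:C/T (Ti); 6:C/T (Ti); 8:A/G (Ti); 10:G/A (Ti); 12:G/A (Ti); 13:G/A (Ti); 14:T/C (Ti); 17:A/C (Tv); 19:C/T (Ti); 26:G/A (Ti); 27:A/G (Ti); 31:C/T (Ti); 32:G/A (Ti).
Of the 13 differences, 12 transitions and 1 transversion over 39 sites: P = 12/39 = 0.307692, Q = 1/39 = 0.025641.
d = −0.5·ln(0.358975) − 0.25·ln(0.948718) = −0.5·(-1.024503) − 0.25·(-0.052644) = 0.5254.

0.5254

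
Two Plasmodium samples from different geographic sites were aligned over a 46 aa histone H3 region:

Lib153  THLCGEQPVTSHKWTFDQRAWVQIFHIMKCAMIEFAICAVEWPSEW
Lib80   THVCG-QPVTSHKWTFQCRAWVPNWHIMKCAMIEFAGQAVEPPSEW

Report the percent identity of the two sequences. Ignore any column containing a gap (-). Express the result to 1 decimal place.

Excluding the 1 gap column leaves 45 comparable sites.
Mismatches occur at site 3 (L↔V), site 17 (D↔Q), site 18 (Q↔C), site 23 (Q↔P), site 24 (I↔N), site 25 (F↔W), site 37 (I↔G), site 38 (C↔Q), site 42 (W↔P).
36 of the 45 comparable sites match, so the percent identity is 36/45 × 100 = 80.0%.

80.0%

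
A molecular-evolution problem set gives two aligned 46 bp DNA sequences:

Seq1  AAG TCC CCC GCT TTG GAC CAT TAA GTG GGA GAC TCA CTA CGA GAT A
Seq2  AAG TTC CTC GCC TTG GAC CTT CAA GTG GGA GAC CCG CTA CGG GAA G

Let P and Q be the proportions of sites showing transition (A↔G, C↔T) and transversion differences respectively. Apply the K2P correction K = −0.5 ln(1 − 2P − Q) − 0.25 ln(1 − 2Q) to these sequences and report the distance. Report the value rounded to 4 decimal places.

0.2710

The sequences differ at positions 5 (C/T, transition), 8 (C/T, transition), 12 (T/C, transition), 20 (A/T, transversion), 22 (T/C, transition), 34 (T/C, transition), 36 (A/G, transition), 42 (A/G, transition), 45 (T/A, transversion), 46 (A/G, transition).
Of the 10 differences, 8 transitions and 2 transversions over 46 sites: P = 8/46 = 0.173913, Q = 2/46 = 0.043478.
d = −0.5·ln(0.608696) − 0.25·ln(0.913044) = −0.5·(-0.496436) − 0.25·(-0.090971) = 0.2710.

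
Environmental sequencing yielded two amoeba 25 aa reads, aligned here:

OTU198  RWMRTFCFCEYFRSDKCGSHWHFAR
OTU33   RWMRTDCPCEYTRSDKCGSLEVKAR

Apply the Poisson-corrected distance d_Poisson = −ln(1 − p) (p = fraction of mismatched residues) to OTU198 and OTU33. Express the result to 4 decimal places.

0.3285

The sequences differ at positions 6 (F/D), 8 (F/P), 12 (F/T), 20 (H/L), 21 (W/E), 22 (H/V), 23 (F/K).
p = 7/25 = 0.280000.
d = −ln(1 − 0.280000) = −ln(0.720000) = 0.3285.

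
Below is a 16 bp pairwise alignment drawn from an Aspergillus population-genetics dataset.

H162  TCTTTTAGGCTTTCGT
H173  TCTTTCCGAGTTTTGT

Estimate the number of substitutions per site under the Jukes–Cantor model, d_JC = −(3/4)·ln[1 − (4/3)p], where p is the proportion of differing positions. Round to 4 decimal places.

The sequences differ at positions 6 (T/C), 7 (A/C), 9 (G/A), 10 (C/G), 14 (C/T).
p = 5/16 = 0.312500.
d = −0.75 · ln(1 − (4/3)·0.312500) = −0.75 · ln(0.583333) = −0.75 · (-0.538997) = 0.4042.

0.4042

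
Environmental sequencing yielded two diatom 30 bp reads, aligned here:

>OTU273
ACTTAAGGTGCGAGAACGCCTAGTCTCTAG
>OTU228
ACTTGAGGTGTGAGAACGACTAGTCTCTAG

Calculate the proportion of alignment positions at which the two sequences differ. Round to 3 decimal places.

0.100

Mismatches occur at site 5 (A↔G), site 11 (C↔T), site 19 (C↔A).
There are 3 differences over 30 sites, so p = 3/30 = 0.100.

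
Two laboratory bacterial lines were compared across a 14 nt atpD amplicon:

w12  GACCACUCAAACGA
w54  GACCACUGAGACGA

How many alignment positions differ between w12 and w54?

The sequences differ at positions 8 (C/G), 10 (A/G).
That gives 2 mismatches out of 14 aligned sites, so the Hamming distance is 2.

2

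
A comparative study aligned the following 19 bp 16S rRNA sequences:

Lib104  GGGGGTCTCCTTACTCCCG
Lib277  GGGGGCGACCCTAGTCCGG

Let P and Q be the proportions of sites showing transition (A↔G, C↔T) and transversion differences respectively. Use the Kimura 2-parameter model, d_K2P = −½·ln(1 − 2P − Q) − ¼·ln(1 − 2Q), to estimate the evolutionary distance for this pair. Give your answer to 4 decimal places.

0.4099

The sequences differ at positions 6 (T/C, transition), 7 (C/G, transversion), 8 (T/A, transversion), 11 (T/C, transition), 14 (C/G, transversion), 18 (C/G, transversion).
Of the 6 differences, 2 transitions and 4 transversions over 19 sites: P = 2/19 = 0.105263, Q = 4/19 = 0.210526.
d = −0.5·ln(0.578948) − 0.25·ln(0.578948) = −0.5·(-0.546543) − 0.25·(-0.546543) = 0.4099.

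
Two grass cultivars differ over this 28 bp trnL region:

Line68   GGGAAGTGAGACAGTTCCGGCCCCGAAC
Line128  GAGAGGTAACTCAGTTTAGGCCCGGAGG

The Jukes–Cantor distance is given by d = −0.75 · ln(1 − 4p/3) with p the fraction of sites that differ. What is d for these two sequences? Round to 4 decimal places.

Mismatches occur at site 2 (G↔A), site 5 (A↔G), site 8 (G↔A), site 10 (G↔C), site 11 (A↔T), site 17 (C↔T), site 18 (C↔A), site 24 (C↔G), site 27 (A↔G), site 28 (C↔G).
p = 10/28 = 0.357143.
d = −0.75 · ln(1 − (4/3)·0.357143) = −0.75 · ln(0.523809) = −0.75 · (-0.646628) = 0.4850.

0.4850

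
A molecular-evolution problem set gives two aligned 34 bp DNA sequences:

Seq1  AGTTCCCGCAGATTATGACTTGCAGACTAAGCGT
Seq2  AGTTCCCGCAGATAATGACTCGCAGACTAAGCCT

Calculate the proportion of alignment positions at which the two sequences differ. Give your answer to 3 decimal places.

The sequences differ at positions 14 (T/A), 21 (T/C), 33 (G/C).
There are 3 differences over 34 sites, so p = 3/34 = 0.088.

0.088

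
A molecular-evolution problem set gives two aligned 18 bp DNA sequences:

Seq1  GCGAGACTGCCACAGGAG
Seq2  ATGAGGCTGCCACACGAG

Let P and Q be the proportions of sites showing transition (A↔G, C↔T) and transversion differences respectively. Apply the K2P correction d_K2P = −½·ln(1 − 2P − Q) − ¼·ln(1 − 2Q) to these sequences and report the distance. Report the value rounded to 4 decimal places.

0.2757

Mismatches occur at site 1 (G↔A, transition), site 2 (C↔T, transition), site 6 (A↔G, transition), site 15 (G↔C, transversion).
Of the 4 differences, 3 transitions and 1 transversion over 18 sites: P = 3/18 = 0.166667, Q = 1/18 = 0.055556.
d = −0.5·ln(0.611110) − 0.25·ln(0.888888) = −0.5·(-0.492478) − 0.25·(-0.117784) = 0.2757.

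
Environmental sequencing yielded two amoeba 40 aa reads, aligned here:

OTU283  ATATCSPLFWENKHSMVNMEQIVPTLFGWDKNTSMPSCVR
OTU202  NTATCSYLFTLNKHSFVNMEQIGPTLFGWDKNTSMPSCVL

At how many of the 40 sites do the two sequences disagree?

7

The sequences differ at positions 1 (A/N), 7 (P/Y), 10 (W/T), 11 (E/L), 16 (M/F), 23 (V/G), 40 (R/L).
That gives 7 mismatches out of 40 aligned sites, so the Hamming distance is 7.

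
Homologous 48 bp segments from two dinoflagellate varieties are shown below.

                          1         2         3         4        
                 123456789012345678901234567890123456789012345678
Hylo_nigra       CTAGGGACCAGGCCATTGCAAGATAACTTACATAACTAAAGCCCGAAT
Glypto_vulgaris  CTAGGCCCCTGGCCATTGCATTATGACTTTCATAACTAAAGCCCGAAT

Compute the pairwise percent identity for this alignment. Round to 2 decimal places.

85.42%

Differing sites — 6:G/C; 7:A/C; 10:A/T; 21:A/T; 22:G/T; 25:A/G; 30:A/T.
41 of the 48 sites match, so the percent identity is 41/48 × 100 = 85.42%.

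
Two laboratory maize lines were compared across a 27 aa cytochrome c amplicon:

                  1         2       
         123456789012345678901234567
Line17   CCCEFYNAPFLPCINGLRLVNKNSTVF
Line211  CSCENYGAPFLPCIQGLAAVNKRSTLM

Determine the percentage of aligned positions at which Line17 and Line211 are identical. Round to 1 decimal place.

Differing sites — 2:C/S; 5:F/N; 7:N/G; 15:N/Q; 18:R/A; 19:L/A; 23:N/R; 26:V/L; 27:F/M.
18 of the 27 sites match, so the percent identity is 18/27 × 100 = 66.7%.

66.7%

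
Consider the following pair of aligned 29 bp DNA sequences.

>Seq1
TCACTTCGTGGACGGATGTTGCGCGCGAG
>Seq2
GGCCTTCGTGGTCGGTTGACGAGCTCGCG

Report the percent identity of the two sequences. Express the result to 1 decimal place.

65.5%

The sequences differ at positions 1 (T/G), 2 (C/G), 3 (A/C), 12 (A/T), 16 (A/T), 19 (T/A), 20 (T/C), 22 (C/A), 25 (G/T), 28 (A/C).
19 of the 29 sites match, so the percent identity is 19/29 × 100 = 65.5%.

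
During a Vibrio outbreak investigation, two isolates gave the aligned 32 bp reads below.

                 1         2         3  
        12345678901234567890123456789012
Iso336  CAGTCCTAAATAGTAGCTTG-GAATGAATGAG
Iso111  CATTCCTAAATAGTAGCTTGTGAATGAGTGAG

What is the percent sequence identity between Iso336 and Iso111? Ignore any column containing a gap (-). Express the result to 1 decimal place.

93.5%

Excluding the 1 gap column leaves 31 comparable sites.
Differing sites — 3:G/T; 28:A/G.
29 of the 31 comparable sites match, so the percent identity is 29/31 × 100 = 93.5%.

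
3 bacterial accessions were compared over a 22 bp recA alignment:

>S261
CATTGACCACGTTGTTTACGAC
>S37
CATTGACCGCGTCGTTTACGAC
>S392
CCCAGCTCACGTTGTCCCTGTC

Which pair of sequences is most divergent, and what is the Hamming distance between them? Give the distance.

12

Pairwise Hamming distances:
  S261 vs S37: 2
  S261 vs S392: 10
  S37 vs S392: 12
The largest is 12, between S37 and S392.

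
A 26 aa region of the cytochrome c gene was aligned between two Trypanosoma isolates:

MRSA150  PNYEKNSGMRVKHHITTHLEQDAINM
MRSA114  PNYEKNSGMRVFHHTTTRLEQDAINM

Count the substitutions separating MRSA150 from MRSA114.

3

Mismatches occur at site 12 (K↔F), site 15 (I↔T), site 18 (H↔R).
That gives 3 mismatches out of 26 aligned sites, so the Hamming distance is 3.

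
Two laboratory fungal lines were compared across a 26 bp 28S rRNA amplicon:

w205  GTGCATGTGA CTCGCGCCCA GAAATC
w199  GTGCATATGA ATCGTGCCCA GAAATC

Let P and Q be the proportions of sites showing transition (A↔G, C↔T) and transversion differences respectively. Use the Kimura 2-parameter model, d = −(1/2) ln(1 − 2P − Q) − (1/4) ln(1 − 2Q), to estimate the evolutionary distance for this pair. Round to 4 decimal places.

0.1268

Mismatches occur at site 7 (G→A, transition), site 11 (C→A, transversion), site 15 (C→T, transition).
Of the 3 differences, 2 transitions and 1 transversion over 26 sites: P = 2/26 = 0.076923, Q = 1/26 = 0.038462.
d = −0.5·ln(0.807692) − 0.25·ln(0.923076) = −0.5·(-0.213574) − 0.25·(-0.080044) = 0.1268.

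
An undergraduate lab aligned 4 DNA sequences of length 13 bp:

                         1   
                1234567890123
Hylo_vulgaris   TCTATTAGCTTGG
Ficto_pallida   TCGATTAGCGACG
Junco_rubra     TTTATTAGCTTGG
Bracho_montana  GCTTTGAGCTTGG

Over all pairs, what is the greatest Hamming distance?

Pairwise Hamming distances:
  Hylo_vulgaris vs Ficto_pallida: 4
  Hylo_vulgaris vs Junco_rubra: 1
  Hylo_vulgaris vs Bracho_montana: 3
  Ficto_pallida vs Junco_rubra: 5
  Ficto_pallida vs Bracho_montana: 7
  Junco_rubra vs Bracho_montana: 4
The largest is 7, between Ficto_pallida and Bracho_montana.

7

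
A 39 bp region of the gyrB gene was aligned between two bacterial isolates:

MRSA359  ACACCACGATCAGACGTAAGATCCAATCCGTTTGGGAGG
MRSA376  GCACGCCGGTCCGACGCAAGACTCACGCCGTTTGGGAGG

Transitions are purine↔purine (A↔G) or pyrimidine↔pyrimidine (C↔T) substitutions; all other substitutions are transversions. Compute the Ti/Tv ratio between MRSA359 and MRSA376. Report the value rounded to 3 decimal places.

The sequences differ at positions 1 (A/G, transition), 5 (C/G, transversion), 6 (A/C, transversion), 9 (A/G, transition), 12 (A/C, transversion), 17 (T/C, transition), 22 (T/C, transition), 23 (C/T, transition), 26 (A/C, transversion), 27 (T/G, transversion).
Of the 10 differences, 5 transitions and 5 transversions, so Ti/Tv = 5/5 = 1.000.

1.000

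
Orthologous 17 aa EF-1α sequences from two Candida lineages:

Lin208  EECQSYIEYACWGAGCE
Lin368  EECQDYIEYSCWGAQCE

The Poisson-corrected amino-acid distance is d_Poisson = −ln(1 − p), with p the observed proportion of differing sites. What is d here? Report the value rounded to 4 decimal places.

0.1942

Differing sites — 5:S/D; 10:A/S; 15:G/Q.
p = 3/17 = 0.176471.
d = −ln(1 − 0.176471) = −ln(0.823529) = 0.1942.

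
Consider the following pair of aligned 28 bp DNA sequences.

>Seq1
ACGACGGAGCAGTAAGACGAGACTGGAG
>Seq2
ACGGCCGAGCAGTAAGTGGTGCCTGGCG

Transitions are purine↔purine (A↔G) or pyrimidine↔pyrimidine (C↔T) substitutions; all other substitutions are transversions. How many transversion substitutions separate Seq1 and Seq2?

Differing sites — 4:A/G (Ti); 6:G/C (Tv); 17:A/T (Tv); 18:C/G (Tv); 20:A/T (Tv); 22:A/C (Tv); 27:A/C (Tv).
Of the 7 differences, 1 transition and 6 transversions, so the answer is 6.

6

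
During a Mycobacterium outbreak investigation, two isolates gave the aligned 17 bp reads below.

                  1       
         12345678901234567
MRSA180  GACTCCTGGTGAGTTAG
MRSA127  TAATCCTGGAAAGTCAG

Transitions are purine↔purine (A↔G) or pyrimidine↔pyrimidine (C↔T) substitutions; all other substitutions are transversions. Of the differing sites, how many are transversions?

Mismatches occur at site 1 (G↔T, transversion), site 3 (C↔A, transversion), site 10 (T↔A, transversion), site 11 (G↔A, transition), site 15 (T↔C, transition).
Of the 5 differences, 2 transitions and 3 transversions, so the answer is 3.

3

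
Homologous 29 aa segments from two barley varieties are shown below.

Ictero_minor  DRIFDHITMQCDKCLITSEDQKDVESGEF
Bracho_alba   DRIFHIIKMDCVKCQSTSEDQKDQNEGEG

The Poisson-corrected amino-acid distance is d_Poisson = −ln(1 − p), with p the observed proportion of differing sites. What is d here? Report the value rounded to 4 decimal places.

0.4769

The sequences differ at positions 5 (D/H), 6 (H/I), 8 (T/K), 10 (Q/D), 12 (D/V), 15 (L/Q), 16 (I/S), 24 (V/Q), 25 (E/N), 26 (S/E), 29 (F/G).
p = 11/29 = 0.379310.
d = −ln(1 − 0.379310) = −ln(0.620690) = 0.4769.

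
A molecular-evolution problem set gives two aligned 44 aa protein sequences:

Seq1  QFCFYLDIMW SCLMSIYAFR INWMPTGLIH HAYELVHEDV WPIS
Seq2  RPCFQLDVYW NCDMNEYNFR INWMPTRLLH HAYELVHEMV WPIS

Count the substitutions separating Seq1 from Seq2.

Differing sites — 1:Q/R; 2:F/P; 5:Y/Q; 8:I/V; 9:M/Y; 11:S/N; 13:L/D; 15:S/N; 16:I/E; 18:A/N; 27:G/R; 29:I/L; 39:D/M.
That gives 13 mismatches out of 44 aligned sites, so the Hamming distance is 13.

13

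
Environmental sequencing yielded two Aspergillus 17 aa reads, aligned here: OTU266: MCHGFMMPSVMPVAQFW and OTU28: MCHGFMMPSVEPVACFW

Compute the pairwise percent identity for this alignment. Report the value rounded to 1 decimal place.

88.2%

Differing sites — 11:M/E; 15:Q/C.
15 of the 17 sites match, so the percent identity is 15/17 × 100 = 88.2%.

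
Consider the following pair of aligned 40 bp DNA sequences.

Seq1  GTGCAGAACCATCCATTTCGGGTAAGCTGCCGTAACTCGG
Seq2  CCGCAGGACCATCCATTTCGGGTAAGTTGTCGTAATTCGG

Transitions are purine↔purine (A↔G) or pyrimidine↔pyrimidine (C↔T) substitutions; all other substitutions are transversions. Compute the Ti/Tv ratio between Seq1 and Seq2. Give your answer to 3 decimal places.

5.000

Differing sites — 1:G/C (Tv); 2:T/C (Ti); 7:A/G (Ti); 27:C/T (Ti); 30:C/T (Ti); 36:C/T (Ti).
Of the 6 differences, 5 transitions and 1 transversion, so Ti/Tv = 5/1 = 5.000.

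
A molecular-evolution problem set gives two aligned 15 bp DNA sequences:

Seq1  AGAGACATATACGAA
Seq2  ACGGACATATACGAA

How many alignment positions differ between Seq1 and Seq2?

2

The sequences differ at positions 2 (G/C), 3 (A/G).
That gives 2 mismatches out of 15 aligned sites, so the Hamming distance is 2.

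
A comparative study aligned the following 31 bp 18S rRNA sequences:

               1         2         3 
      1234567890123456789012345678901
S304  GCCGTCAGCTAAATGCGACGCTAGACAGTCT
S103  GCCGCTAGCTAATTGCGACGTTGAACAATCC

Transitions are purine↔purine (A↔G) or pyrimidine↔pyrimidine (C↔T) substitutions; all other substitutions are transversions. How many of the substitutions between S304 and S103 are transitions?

7

Mismatches occur at site 5 (T↔C, transition), site 6 (C↔T, transition), site 13 (A↔T, transversion), site 21 (C↔T, transition), site 23 (A↔G, transition), site 24 (G↔A, transition), site 28 (G↔A, transition), site 31 (T↔C, transition).
Of the 8 differences, 7 transitions and 1 transversion, so the answer is 7.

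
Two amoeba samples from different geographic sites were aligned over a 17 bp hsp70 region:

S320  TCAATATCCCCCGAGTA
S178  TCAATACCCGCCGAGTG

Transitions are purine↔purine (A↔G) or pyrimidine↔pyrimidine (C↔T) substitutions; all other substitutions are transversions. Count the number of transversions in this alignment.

1

The sequences differ at positions 7 (T/C, transition), 10 (C/G, transversion), 17 (A/G, transition).
Of the 3 differences, 2 transitions and 1 transversion, so the answer is 1.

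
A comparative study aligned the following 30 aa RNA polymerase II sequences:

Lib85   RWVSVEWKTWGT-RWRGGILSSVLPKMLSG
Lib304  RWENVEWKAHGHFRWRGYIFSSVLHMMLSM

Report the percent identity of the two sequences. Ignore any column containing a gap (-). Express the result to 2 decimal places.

65.52%

Excluding the 1 gap column leaves 29 comparable sites.
Differing sites — 3:V/E; 4:S/N; 9:T/A; 10:W/H; 12:T/H; 18:G/Y; 20:L/F; 25:P/H; 26:K/M; 30:G/M.
19 of the 29 comparable sites match, so the percent identity is 19/29 × 100 = 65.52%.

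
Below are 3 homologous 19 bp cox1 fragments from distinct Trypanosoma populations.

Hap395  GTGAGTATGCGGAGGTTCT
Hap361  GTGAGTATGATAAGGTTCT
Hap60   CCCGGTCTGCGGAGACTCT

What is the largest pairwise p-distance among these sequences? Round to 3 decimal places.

0.526

Pairwise Hamming distances:
  Hap395 vs Hap361: 3
  Hap395 vs Hap60: 7
  Hap361 vs Hap60: 10
The largest is 10 mismatches, between Hap361 and Hap60; p = 10/19 = 0.526.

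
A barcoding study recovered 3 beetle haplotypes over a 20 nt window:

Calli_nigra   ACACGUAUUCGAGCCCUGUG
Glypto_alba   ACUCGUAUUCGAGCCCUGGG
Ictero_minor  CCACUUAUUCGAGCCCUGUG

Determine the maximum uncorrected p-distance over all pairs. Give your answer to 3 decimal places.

Pairwise Hamming distances:
  Calli_nigra vs Glypto_alba: 2
  Calli_nigra vs Ictero_minor: 2
  Glypto_alba vs Ictero_minor: 4
The largest is 4 mismatches, between Glypto_alba and Ictero_minor; p = 4/20 = 0.200.

0.200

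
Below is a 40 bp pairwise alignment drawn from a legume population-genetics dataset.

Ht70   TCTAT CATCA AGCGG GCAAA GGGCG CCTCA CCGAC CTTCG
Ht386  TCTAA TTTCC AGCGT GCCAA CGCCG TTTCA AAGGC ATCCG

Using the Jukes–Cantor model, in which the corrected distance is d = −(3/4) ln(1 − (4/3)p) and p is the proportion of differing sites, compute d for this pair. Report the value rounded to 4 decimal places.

Differing sites — 5:T/A; 6:C/T; 7:A/T; 10:A/C; 15:G/T; 18:A/C; 21:G/C; 23:G/C; 26:C/T; 27:C/T; 31:C/A; 32:C/A; 34:A/G; 36:C/A; 38:T/C.
p = 15/40 = 0.375000.
d = −0.75 · ln(1 − (4/3)·0.375000) = −0.75 · ln(0.500000) = −0.75 · (-0.693147) = 0.5199.

0.5199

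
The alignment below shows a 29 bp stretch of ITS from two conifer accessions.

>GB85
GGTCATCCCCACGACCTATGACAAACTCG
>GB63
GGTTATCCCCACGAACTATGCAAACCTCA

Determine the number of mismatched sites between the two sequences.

Mismatches occur at site 4 (C↔T), site 15 (C↔A), site 21 (A↔C), site 22 (C↔A), site 25 (A↔C), site 29 (G↔A).
That gives 6 mismatches out of 29 aligned sites, so the Hamming distance is 6.

6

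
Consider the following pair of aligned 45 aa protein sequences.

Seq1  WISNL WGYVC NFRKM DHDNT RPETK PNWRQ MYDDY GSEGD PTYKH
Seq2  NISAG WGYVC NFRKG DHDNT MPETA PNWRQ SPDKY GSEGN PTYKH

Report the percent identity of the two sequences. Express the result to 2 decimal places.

77.78%

Differing sites — 1:W/N; 4:N/A; 5:L/G; 15:M/G; 21:R/M; 25:K/A; 31:M/S; 32:Y/P; 34:D/K; 40:D/N.
35 of the 45 sites match, so the percent identity is 35/45 × 100 = 77.78%.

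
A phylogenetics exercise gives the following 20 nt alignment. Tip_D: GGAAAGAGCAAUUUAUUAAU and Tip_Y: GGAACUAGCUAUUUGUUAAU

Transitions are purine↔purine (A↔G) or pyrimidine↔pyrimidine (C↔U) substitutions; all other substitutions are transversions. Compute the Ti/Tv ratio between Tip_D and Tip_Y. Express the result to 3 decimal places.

0.333

The sequences differ at positions 5 (A/C, transversion), 6 (G/U, transversion), 10 (A/U, transversion), 15 (A/G, transition).
Of the 4 differences, 1 transition and 3 transversions, so Ti/Tv = 1/3 = 0.333.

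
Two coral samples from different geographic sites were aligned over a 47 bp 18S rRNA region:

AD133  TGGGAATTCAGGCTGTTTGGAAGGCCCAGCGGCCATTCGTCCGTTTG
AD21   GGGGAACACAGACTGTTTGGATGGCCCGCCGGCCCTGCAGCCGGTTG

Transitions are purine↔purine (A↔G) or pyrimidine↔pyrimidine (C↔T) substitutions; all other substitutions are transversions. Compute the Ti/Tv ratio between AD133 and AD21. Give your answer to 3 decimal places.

0.500

Differing sites — 1:T/G (Tv); 7:T/C (Ti); 8:T/A (Tv); 12:G/A (Ti); 22:A/T (Tv); 28:A/G (Ti); 29:G/C (Tv); 35:A/C (Tv); 37:T/G (Tv); 39:G/A (Ti); 40:T/G (Tv); 44:T/G (Tv).
Of the 12 differences, 4 transitions and 8 transversions, so Ti/Tv = 4/8 = 0.500.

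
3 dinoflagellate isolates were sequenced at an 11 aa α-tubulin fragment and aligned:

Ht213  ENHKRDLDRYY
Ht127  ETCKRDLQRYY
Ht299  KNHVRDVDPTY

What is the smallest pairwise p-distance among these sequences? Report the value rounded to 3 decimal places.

0.273

Pairwise Hamming distances:
  Ht213 vs Ht127: 3
  Ht213 vs Ht299: 5
  Ht127 vs Ht299: 8
The smallest is 3 mismatches, between Ht213 and Ht127; p = 3/11 = 0.273.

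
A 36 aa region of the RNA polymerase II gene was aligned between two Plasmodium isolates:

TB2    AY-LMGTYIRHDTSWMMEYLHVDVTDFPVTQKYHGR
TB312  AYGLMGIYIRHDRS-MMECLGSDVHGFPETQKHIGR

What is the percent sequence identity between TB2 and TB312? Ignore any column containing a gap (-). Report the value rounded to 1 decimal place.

Excluding the 2 gap columns leaves 34 comparable sites.
The sequences differ at positions 7 (T/I), 13 (T/R), 19 (Y/C), 21 (H/G), 22 (V/S), 25 (T/H), 26 (D/G), 29 (V/E), 33 (Y/H), 34 (H/I).
24 of the 34 comparable sites match, so the percent identity is 24/34 × 100 = 70.6%.

70.6%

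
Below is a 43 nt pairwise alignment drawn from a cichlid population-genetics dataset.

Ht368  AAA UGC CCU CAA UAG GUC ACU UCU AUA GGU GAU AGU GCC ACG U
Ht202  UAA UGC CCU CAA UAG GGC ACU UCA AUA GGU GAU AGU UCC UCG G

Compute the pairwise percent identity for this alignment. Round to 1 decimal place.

Differing sites — 1:A/U; 17:U/G; 24:U/A; 37:G/U; 40:A/U; 43:U/G.
37 of the 43 sites match, so the percent identity is 37/43 × 100 = 86.0%.

86.0%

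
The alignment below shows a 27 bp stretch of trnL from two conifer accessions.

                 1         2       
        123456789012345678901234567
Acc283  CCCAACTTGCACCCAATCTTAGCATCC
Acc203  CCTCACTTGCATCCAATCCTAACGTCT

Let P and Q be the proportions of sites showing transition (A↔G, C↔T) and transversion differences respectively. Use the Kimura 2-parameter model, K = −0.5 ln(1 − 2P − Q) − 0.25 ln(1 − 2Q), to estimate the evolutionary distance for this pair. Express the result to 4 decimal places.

0.3476

Mismatches occur at site 3 (C/T, transition), site 4 (A/C, transversion), site 12 (C/T, transition), site 19 (T/C, transition), site 22 (G/A, transition), site 24 (A/G, transition), site 27 (C/T, transition).
Of the 7 differences, 6 transitions and 1 transversion over 27 sites: P = 6/27 = 0.222222, Q = 1/27 = 0.037037.
d = −0.5·ln(0.518519) − 0.25·ln(0.925926) = −0.5·(-0.656779) − 0.25·(-0.076961) = 0.3476.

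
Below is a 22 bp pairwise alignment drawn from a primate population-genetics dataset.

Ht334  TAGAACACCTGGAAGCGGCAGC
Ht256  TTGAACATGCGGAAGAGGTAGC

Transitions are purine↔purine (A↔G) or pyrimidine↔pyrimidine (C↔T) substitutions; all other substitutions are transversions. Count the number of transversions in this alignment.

Differing sites — 2:A/T (Tv); 8:C/T (Ti); 9:C/G (Tv); 10:T/C (Ti); 16:C/A (Tv); 19:C/T (Ti).
Of the 6 differences, 3 transitions and 3 transversions, so the answer is 3.

3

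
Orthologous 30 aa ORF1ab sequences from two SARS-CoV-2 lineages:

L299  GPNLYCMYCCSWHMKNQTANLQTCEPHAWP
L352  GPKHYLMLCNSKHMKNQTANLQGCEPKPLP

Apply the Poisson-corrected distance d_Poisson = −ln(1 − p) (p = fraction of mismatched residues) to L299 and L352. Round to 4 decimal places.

0.4055

The sequences differ at positions 3 (N/K), 4 (L/H), 6 (C/L), 8 (Y/L), 10 (C/N), 12 (W/K), 23 (T/G), 27 (H/K), 28 (A/P), 29 (W/L).
p = 10/30 = 0.333333.
d = −ln(1 − 0.333333) = −ln(0.666667) = 0.4055.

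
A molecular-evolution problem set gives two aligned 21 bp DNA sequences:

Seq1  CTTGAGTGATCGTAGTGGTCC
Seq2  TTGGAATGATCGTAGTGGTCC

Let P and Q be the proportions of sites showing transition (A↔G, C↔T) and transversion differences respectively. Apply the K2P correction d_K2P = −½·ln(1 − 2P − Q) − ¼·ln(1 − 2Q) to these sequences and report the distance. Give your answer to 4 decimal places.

The sequences differ at positions 1 (C/T, transition), 3 (T/G, transversion), 6 (G/A, transition).
Of the 3 differences, 2 transitions and 1 transversion over 21 sites: P = 2/21 = 0.095238, Q = 1/21 = 0.047619.
d = −0.5·ln(0.761905) − 0.25·ln(0.904762) = −0.5·(-0.271933) − 0.25·(-0.100083) = 0.1610.

0.1610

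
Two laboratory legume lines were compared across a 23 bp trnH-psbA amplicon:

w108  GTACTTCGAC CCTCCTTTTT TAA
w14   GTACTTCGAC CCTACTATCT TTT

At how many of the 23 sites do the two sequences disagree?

The sequences differ at positions 14 (C/A), 17 (T/A), 19 (T/C), 22 (A/T), 23 (A/T).
That gives 5 mismatches out of 23 aligned sites, so the Hamming distance is 5.

5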